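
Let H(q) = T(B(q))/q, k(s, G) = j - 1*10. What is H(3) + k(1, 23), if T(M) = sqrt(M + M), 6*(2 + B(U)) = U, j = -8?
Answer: -18 + I*sqrt(3)/3 ≈ -18.0 + 0.57735*I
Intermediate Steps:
B(U) = -2 + U/6
k(s, G) = -18 (k(s, G) = -8 - 1*10 = -8 - 10 = -18)
T(M) = sqrt(2)*sqrt(M) (T(M) = sqrt(2*M) = sqrt(2)*sqrt(M))
H(q) = sqrt(2)*sqrt(-2 + q/6)/q (H(q) = (sqrt(2)*sqrt(-2 + q/6))/q = sqrt(2)*sqrt(-2 + q/6)/q)
H(3) + k(1, 23) = (1/3)*sqrt(-36 + 3*3)/3 - 18 = (1/3)*(1/3)*sqrt(-36 + 9) - 18 = (1/3)*(1/3)*sqrt(-27) - 18 = (1/3)*(1/3)*(3*I*sqrt(3)) - 18 = I*sqrt(3)/3 - 18 = -18 + I*sqrt(3)/3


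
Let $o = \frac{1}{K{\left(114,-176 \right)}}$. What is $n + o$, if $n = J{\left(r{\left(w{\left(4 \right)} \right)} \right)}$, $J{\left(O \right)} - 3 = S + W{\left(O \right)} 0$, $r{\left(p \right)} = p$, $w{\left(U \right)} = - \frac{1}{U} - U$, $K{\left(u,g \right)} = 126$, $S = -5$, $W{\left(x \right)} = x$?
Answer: $- \frac{251}{126} \approx -1.9921$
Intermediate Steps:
$w{\left(U \right)} = - U - \frac{1}{U}$
$J{\left(O \right)} = -2$ ($J{\left(O \right)} = 3 + \left(-5 + O 0\right) = 3 + \left(-5 + 0\right) = 3 - 5 = -2$)
$n = -2$
$o = \frac{1}{126} \approx 0.0079365$
$n + o = -2 + \frac{1}{126} = - \frac{251}{126}$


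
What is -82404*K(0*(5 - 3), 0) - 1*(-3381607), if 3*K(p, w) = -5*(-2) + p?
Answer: 3106927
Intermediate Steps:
K(p, w) = 10/3 + p/3 (K(p, w) = (-5*(-2) + p)/3 = (10 + p)/3 = 10/3 + p/3)
-82404*K(0*(5 - 3), 0) - 1*(-3381607) = -82404*(10/3 + (0*(5 - 3))/3) - 1*(-3381607) = -82404*(10/3 + (0*2)/3) + 3381607 = -82404*(10/3 + (1/3)*0) + 3381607 = -82404*(10/3 + 0) + 3381607 = -82404*10/3 + 3381607 = -274680 + 3381607 = 3106927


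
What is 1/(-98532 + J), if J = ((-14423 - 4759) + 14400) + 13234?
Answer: -1/90080 ≈ -1.1101e-5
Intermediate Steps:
J = 8452 (J = (-19182 + 14400) + 13234 = -4782 + 13234 = 8452)
1/(-98532 + J) = 1/(-98532 + 8452) = 1/(-90080) = -1/90080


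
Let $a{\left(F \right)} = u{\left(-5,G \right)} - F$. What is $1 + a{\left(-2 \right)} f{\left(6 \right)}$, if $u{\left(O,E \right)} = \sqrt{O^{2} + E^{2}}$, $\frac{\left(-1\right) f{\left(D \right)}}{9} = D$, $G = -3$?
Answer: $-107 - 54 \sqrt{34} \approx -421.87$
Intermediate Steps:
$f{\left(D \right)} = - 9 D$
$u{\left(O,E \right)} = \sqrt{E^{2} + O^{2}}$
$a{\left(F \right)} = \sqrt{34} - F$ ($a{\left(F \right)} = \sqrt{\left(-3\right)^{2} + \left(-5\right)^{2}} - F = \sqrt{9 + 25} - F = \sqrt{34} - F$)
$1 + a{\left(-2 \right)} f{\left(6 \right)} = 1 + \left(\sqrt{34} - -2\right) \left(\left(-9\right) 6\right) = 1 + \left(\sqrt{34} + 2\right) \left(-54\right) = 1 + \left(2 + \sqrt{34}\right) \left(-54\right) = 1 - \left(108 + 54 \sqrt{34}\right) = -107 - 54 \sqrt{34}$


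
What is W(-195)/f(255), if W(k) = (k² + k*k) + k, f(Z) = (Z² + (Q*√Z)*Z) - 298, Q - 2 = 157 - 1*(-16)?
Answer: -4909866585/503615024846 + 3385029375*√255/503615024846 ≈ 0.097584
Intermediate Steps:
Q = 175 (Q = 2 + (157 - 1*(-16)) = 2 + (157 + 16) = 2 + 173 = 175)
f(Z) = -298 + Z² + 175*Z^(3/2) (f(Z) = (Z² + (175*√Z)*Z) - 298 = (Z² + 175*Z^(3/2)) - 298 = -298 + Z² + 175*Z^(3/2))
W(k) = k + 2*k² (W(k) = (k² + k²) + k = 2*k² + k = k + 2*k²)
W(-195)/f(255) = (-195*(1 + 2*(-195)))/(-298 + 255² + 175*255^(3/2)) = (-195*(1 - 390))/(-298 + 65025 + 175*(255*√255)) = (-195*(-389))/(-298 + 65025 + 44625*√255) = 75855/(64727 + 44625*√255)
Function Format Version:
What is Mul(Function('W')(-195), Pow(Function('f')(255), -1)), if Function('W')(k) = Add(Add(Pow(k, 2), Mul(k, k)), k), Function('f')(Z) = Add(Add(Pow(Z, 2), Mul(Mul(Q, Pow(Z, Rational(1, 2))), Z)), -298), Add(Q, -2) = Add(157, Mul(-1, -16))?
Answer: Add(Rational(-4909866585, 503615024846), Mul(Rational(3385029375, 503615024846), Pow(255, Rational(1, 2)))) ≈ 0.097584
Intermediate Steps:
Q = 175 (Q = Add(2, Add(157, Mul(-1, -16))) = Add(2, Add(157, 16)) = Add(2, 173) = 175)
Function('f')(Z) = Add(-298, Pow(Z, 2), Mul(175, Pow(Z, Rational(3, 2)))) (Function('f')(Z) = Add(Add(Pow(Z, 2), Mul(Mul(175, Pow(Z, Rational(1, 2))), Z)), -298) = Add(Add(Pow(Z, 2), Mul(175, Pow(Z, Rational(3, 2)))), -298) = Add(-298, Pow(Z, 2), Mul(175, Pow(Z, Rational(3, 2)))))
Function('W')(k) = Add(k, Mul(2, Pow(k, 2))) (Function('W')(k) = Add(Add(Pow(k, 2), Pow(k, 2)), k) = Add(Mul(2, Pow(k, 2)), k) = Add(k, Mul(2, Pow(k, 2))))
Mul(Function('W')(-195), Pow(Function('f')(255), -1)) = Mul(Mul(-195, Add(1, Mul(2, -195))), Pow(Add(-298, Pow(255, 2), Mul(175, Pow(255, Rational(3, 2)))), -1)) = Mul(Mul(-195, Add(1, -390)), Pow(Add(-298, 65025, Mul(175, Mul(255, Pow(255, Rational(1, 2))))), -1)) = Mul(Mul(-195, -389), Pow(Add(-298, 65025, Mul(44625, Pow(255, Rational(1, 2)))), -1)) = Mul(75855, Pow(Add(64727, Mul(44625, Pow(255, Rational(1, 2)))), -1))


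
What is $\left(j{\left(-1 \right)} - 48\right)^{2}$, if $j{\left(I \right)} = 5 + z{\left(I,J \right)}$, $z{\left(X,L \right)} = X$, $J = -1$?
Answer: $1936$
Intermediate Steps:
$j{\left(I \right)} = 5 + I$
$\left(j{\left(-1 \right)} - 48\right)^{2} = \left(\left(5 - 1\right) - 48\right)^{2} = \left(4 - 48\right)^{2} = \left(-44\right)^{2} = 1936$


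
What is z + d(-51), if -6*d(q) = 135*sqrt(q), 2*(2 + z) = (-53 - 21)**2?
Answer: 2736 - 45*I*sqrt(51)/2 ≈ 2736.0 - 160.68*I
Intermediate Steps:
z = 2736 (z = -2 + (-53 - 21)**2/2 = -2 + (1/2)*(-74)**2 = -2 + (1/2)*5476 = -2 + 2738 = 2736)
d(q) = -45*sqrt(q)/2
z + d(-51) = 2736 - 45*I*sqrt(51)/2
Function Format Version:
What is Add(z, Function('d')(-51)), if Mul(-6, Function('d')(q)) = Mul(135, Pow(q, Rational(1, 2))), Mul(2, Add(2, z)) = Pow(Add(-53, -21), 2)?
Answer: Add(2736, Mul(Rational(-45, 2), I, Pow(51, Rational(1, 2)))) ≈ Add(2736.0, Mul(-160.68, I))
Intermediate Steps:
z = 2736 (z = Add(-2, Mul(Rational(1, 2), Pow(Add(-53, -21), 2))) = Add(-2, Mul(Rational(1, 2), Pow(-74, 2))) = Add(-2, Mul(Rational(1, 2), 5476)) = Add(-2, 2738) = 2736)
Function('d')(q) = Mul(Rational(-45, 2), Pow(q, Rational(1, 2))) (Function('d')(q) = Mul(Rational(-1, 6), Mul(135, Pow(q, Rational(1, 2)))) = Mul(Rational(-45, 2), Pow(q, Rational(1, 2))))
Add(z, Function('d')(-51)) = Add(2736, Mul(Rational(-45, 2), Pow(-51, Rational(1, 2)))) = Add(2736, Mul(Rational(-45, 2), Mul(I, Pow(51, Rational(1, 2))))) = Add(2736, Mul(Rational(-45, 2), I, Pow(51, Rational(1, 2))))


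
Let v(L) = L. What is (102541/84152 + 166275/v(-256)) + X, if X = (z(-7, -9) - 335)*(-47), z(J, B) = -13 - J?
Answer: 41412765915/2692864 ≈ 15379.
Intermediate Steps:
X = 16027 (X = ((-13 - 1*(-7)) - 335)*(-47) = ((-13 + 7) - 335)*(-47) = (-6 - 335)*(-47) = -341*(-47) = 16027)
(102541/84152 + 166275/v(-256)) + X = (102541/84152 + 166275/(-256)) + 16027 = (102541*(1/84152) + 166275*(-1/256)) + 16027 = (102541/84152 - 166275/256) + 16027 = -1745765413/2692864 + 16027 = 41412765915/2692864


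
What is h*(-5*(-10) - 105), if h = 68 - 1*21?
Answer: -2585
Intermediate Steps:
h = 47 (h = 68 - 21 = 47)
h*(-5*(-10) - 105) = 47*(-5*(-10) - 105) = 47*(50 - 105) = 47*(-55) = -2585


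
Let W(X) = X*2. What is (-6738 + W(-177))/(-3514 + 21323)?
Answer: -7092/17809 ≈ -0.39823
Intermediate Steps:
W(X) = 2*X
(-6738 + W(-177))/(-3514 + 21323) = (-6738 + 2*(-177))/(-3514 + 21323) = (-6738 - 354)/17809 = -7092*1/17809 = -7092/17809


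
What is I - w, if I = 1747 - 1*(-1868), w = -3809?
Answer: 7424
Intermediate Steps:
I = 3615 (I = 1747 + 1868 = 3615)
I - w = 3615 - 1*(-3809) = 3615 + 3809 = 7424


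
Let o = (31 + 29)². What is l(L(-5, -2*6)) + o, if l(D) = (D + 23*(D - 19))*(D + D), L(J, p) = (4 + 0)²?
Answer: 1904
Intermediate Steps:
o = 3600 (o = 60² = 3600)
L(J, p) = 16 (L(J, p) = 4² = 16)
l(D) = 2*D*(-437 + 24*D) (l(D) = (D + 23*(-19 + D))*(2*D) = (D + (-437 + 23*D))*(2*D) = (-437 + 24*D)*(2*D) = 2*D*(-437 + 24*D))
l(L(-5, -2*6)) + o = 2*16*(-437 + 24*16) + 3600 = 2*16*(-437 + 384) + 3600 = 2*16*(-53) + 3600 = -1696 + 3600 = 1904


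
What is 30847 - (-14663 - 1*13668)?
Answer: 59178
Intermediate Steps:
30847 - (-14663 - 1*13668) = 30847 - (-14663 - 13668) = 30847 - 1*(-28331) = 30847 + 28331 = 59178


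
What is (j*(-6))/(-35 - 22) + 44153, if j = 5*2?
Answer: 838927/19 ≈ 44154.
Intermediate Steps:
j = 10
(j*(-6))/(-35 - 22) + 44153 = (10*(-6))/(-35 - 22) + 44153 = -60/(-57) + 44153 = -60*(-1/57) + 44153 = 20/19 + 44153 = 838927/19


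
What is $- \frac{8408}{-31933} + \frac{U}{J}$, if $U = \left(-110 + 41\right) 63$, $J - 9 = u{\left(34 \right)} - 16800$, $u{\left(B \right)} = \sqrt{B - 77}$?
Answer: $\frac{4701337285433}{9003117340492} + \frac{4347 i \sqrt{43}}{281937724} \approx 0.52219 + 0.0001011 i$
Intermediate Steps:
$u{\left(B \right)} = \sqrt{-77 + B}$
$J = -16791 + i \sqrt{43}$ ($J = 9 + \left(\sqrt{-77 + 34} - 16800\right) = 9 - \left(16800 - \sqrt{-43}\right) = 9 - \left(16800 - i \sqrt{43}\right) = -16791 + i \sqrt{43} \approx -16791.0 + 6.5574 i$)
$U = -4347$ ($U = \left(-69\right) 63 = -4347$)
$- \frac{8408}{-31933} + \frac{U}{J} = - \frac{8408}{-31933} - \frac{4347}{-16791 + i \sqrt{43}} = \left(-8408\right) \left(- \frac{1}{31933}\right) - \frac{4347}{-16791 + i \sqrt{43}} = \frac{8408}{31933} - \frac{4347}{-16791 + i \sqrt{43}}$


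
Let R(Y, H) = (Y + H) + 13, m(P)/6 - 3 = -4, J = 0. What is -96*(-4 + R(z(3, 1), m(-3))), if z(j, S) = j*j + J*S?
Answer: -1152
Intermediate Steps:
m(P) = -6 (m(P) = 18 + 6*(-4) = 18 - 24 = -6)
z(j, S) = j² (z(j, S) = j*j + 0*S = j² + 0 = j²)
R(Y, H) = 13 + H + Y (R(Y, H) = (H + Y) + 13 = 13 + H + Y)
-96*(-4 + R(z(3, 1), m(-3))) = -96*(-4 + (13 - 6 + 3²)) = -96*(-4 + (13 - 6 + 9)) = -96*(-4 + 16) = -96*12 = -1152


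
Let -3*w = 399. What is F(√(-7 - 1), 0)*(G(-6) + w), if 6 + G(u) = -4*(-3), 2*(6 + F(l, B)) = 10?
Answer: 127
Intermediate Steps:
F(l, B) = -1 (F(l, B) = -6 + (½)*10 = -6 + 5 = -1)
w = -133 (w = -⅓*399 = -133)
G(u) = 6 (G(u) = -6 - 4*(-3) = -6 + 12 = 6)
F(√(-7 - 1), 0)*(G(-6) + w) = -(6 - 133) = -1*(-127) = 127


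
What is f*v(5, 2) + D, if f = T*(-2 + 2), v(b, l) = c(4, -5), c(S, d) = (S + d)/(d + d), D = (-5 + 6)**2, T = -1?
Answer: 1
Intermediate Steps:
D = 1 (D = 1**2 = 1)
c(S, d) = (S + d)/(2*d) (c(S, d) = (S + d)/((2*d)) = (S + d)*(1/(2*d)) = (S + d)/(2*d))
v(b, l) = 1/10 (v(b, l) = (1/2)*(4 - 5)/(-5) = (1/2)*(-1/5)*(-1) = 1/10)
f = 0 (f = -(-2 + 2) = -1*0 = 0)
f*v(5, 2) + D = 0*(1/10) + 1 = 0 + 1 = 1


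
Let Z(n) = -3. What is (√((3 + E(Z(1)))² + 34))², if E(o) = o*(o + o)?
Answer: 475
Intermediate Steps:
E(o) = 2*o² (E(o) = o*(2*o) = 2*o²)
(√((3 + E(Z(1)))² + 34))² = (√((3 + 2*(-3)²)² + 34))² = (√((3 + 2*9)² + 34))² = (√((3 + 18)² + 34))² = (√(21² + 34))² = (√(441 + 34))² = (√475)² = (5*√19)² = 475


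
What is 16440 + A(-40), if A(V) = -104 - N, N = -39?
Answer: 16375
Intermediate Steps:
A(V) = -65 (A(V) = -104 - 1*(-39) = -104 + 39 = -65)
16440 + A(-40) = 16440 - 65 = 16375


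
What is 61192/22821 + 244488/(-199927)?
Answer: 6654472336/4562534067 ≈ 1.4585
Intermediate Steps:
61192/22821 + 244488/(-199927) = 61192*(1/22821) + 244488*(-1/199927) = 61192/22821 - 244488/199927 = 6654472336/4562534067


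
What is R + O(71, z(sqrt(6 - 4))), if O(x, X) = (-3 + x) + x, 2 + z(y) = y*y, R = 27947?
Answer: 28086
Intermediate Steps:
z(y) = -2 + y**2 (z(y) = -2 + y*y = -2 + y**2)
O(x, X) = -3 + 2*x
R + O(71, z(sqrt(6 - 4))) = 27947 + (-3 + 2*71) = 27947 + (-3 + 142) = 27947 + 139 = 28086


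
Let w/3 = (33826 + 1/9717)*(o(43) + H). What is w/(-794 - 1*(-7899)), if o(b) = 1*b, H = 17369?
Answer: 5723102275116/23013095 ≈ 2.4869e+5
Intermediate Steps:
o(b) = b
w = 5723102275116/3239 (w = 3*((33826 + 1/9717)*(43 + 17369)) = 3*((33826 + 1/9717)*17412) = 3*((328687243/9717)*17412) = 3*(1907700758372/3239) = 5723102275116/3239 ≈ 1.7669e+9)
w/(-794 - 1*(-7899)) = 5723102275116/(3239*(-794 - 1*(-7899))) = 5723102275116/(3239*(-794 + 7899)) = (5723102275116/3239)/7105 = (5723102275116/3239)*(1/7105) = 5723102275116/23013095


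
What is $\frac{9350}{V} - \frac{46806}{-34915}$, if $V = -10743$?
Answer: $\frac{176381608}{375091845} \approx 0.47024$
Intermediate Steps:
$\frac{9350}{V} - \frac{46806}{-34915} = \frac{9350}{-10743} - \frac{46806}{-34915} = 9350 \left(- \frac{1}{10743}\right) - - \frac{46806}{34915} = - \frac{9350}{10743} + \frac{46806}{34915} = \frac{176381608}{375091845}$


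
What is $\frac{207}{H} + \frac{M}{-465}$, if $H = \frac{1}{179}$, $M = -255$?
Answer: $\frac{1148660}{31} \approx 37054.0$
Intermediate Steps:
$H = \frac{1}{179} \approx 0.0055866$
$\frac{207}{H} + \frac{M}{-465} = 207 \frac{1}{\frac{1}{179}} - \frac{255}{-465} = 207 \cdot 179 - - \frac{17}{31} = 37053 + \frac{17}{31} = \frac{1148660}{31}$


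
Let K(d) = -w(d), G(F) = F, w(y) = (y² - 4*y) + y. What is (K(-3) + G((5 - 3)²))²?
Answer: 196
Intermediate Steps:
w(y) = y² - 3*y
K(d) = -d*(-3 + d)
(K(-3) + G((5 - 3)²))² = (-3*(3 - 1*(-3)) + (5 - 3)²)² = (-3*(3 + 3) + 2²)² = (-3*6 + 4)² = (-18 + 4)² = (-14)² = 196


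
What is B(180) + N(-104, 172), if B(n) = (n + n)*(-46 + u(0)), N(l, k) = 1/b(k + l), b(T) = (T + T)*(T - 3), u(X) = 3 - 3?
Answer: -146390399/8840 ≈ -16560.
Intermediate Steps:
u(X) = 0
b(T) = 2*T*(-3 + T) (b(T) = (2*T)*(-3 + T) = 2*T*(-3 + T))
N(l, k) = 1/(2*(k + l)*(-3 + k + l)) (N(l, k) = 1/(2*(k + l)*(-3 + (k + l))) = 1/(2*(k + l)*(-3 + k + l)))
B(n) = -92*n (B(n) = (n + n)*(-46 + 0) = (2*n)*(-46) = -92*n)
B(180) + N(-104, 172) = -92*180 + 1/(2*(172 - 104)*(-3 + 172 - 104)) = -16560 + (1/2)/(68*65) = -16560 + (1/2)*(1/68)*(1/65) = -16560 + 1/8840 = -146390399/8840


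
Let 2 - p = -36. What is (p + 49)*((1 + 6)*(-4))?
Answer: -2436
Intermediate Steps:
p = 38 (p = 2 - 1*(-36) = 2 + 36 = 38)
(p + 49)*((1 + 6)*(-4)) = (38 + 49)*((1 + 6)*(-4)) = 87*(7*(-4)) = 87*(-28) = -2436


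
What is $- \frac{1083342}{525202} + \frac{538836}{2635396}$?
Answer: $- \frac{7476852990}{4023590843} \approx -1.8583$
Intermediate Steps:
$- \frac{1083342}{525202} + \frac{538836}{2635396} = \left(-1083342\right) \frac{1}{525202} + 538836 \cdot \frac{1}{2635396} = - \frac{12597}{6107} + \frac{134709}{658849} = - \frac{7476852990}{4023590843}$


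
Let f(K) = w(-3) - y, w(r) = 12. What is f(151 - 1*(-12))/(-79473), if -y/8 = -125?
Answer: 988/79473 ≈ 0.012432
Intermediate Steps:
y = 1000 (y = -8*(-125) = 1000)
f(K) = -988 (f(K) = 12 - 1*1000 = 12 - 1000 = -988)
f(151 - 1*(-12))/(-79473) = -988/(-79473) = -988*(-1/79473) = 988/79473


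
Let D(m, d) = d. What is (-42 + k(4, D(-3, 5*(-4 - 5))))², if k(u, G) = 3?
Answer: 1521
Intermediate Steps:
(-42 + k(4, D(-3, 5*(-4 - 5))))² = (-42 + 3)² = (-39)² = 1521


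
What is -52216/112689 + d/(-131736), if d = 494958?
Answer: -10442508173/2474199684 ≈ -4.2206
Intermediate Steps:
-52216/112689 + d/(-131736) = -52216/112689 + 494958/(-131736) = -52216*1/112689 + 494958*(-1/131736) = -52216/112689 - 82493/21956 = -10442508173/2474199684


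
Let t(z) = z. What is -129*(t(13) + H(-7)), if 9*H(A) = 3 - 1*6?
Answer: -1634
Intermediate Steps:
H(A) = -⅓ (H(A) = (3 - 1*6)/9 = (3 - 6)/9 = (⅑)*(-3) = -⅓)
-129*(t(13) + H(-7)) = -129*(13 - ⅓) = -129*38/3 = -1634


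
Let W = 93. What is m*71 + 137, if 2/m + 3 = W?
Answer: 6236/45 ≈ 138.58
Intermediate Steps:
m = 1/45 (m = 2/(-3 + 93) = 2/90 = 2*(1/90) = 1/45 ≈ 0.022222)
m*71 + 137 = (1/45)*71 + 137 = 71/45 + 137 = 6236/45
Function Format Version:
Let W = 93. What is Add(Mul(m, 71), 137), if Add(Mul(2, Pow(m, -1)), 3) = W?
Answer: Rational(6236, 45) ≈ 138.58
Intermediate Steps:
m = Rational(1, 45) (m = Mul(2, Pow(Add(-3, 93), -1)) = Mul(2, Pow(90, -1)) = Mul(2, Rational(1, 90)) = Rational(1, 45) ≈ 0.022222)
Add(Mul(m, 71), 137) = Add(Mul(Rational(1, 45), 71), 137) = Add(Rational(71, 45), 137) = Rational(6236, 45)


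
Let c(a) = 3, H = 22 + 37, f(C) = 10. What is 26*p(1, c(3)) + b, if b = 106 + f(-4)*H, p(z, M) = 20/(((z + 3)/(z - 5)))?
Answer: 176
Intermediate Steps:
H = 59
p(z, M) = 20*(-5 + z)/(3 + z) (p(z, M) = 20/(((3 + z)/(-5 + z))) = 20*((-5 + z)/(3 + z)) = 20*(-5 + z)/(3 + z))
b = 696 (b = 106 + 10*59 = 106 + 590 = 696)
26*p(1, c(3)) + b = 26*(20*(-5 + 1)/(3 + 1)) + 696 = 26*(20*(-4)/4) + 696 = 26*(20*(¼)*(-4)) + 696 = 26*(-20) + 696 = -520 + 696 = 176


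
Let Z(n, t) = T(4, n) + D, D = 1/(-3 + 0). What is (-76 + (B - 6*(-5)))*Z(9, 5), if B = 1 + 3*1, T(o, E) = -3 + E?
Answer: -238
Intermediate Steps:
B = 4 (B = 1 + 3 = 4)
D = -1/3 (D = 1/(-3) = -1/3 ≈ -0.33333)
Z(n, t) = -10/3 + n (Z(n, t) = (-3 + n) - 1/3 = -10/3 + n)
(-76 + (B - 6*(-5)))*Z(9, 5) = (-76 + (4 - 6*(-5)))*(-10/3 + 9) = (-76 + (4 + 30))*(17/3) = (-76 + 34)*(17/3) = -42*17/3 = -238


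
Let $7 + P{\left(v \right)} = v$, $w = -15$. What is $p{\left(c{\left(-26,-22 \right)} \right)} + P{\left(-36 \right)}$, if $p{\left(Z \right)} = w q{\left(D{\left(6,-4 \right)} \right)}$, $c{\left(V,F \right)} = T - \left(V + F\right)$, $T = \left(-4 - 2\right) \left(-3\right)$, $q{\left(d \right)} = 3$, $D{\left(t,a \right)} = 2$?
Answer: $-88$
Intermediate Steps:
$P{\left(v \right)} = -7 + v$
$T = 18$ ($T = \left(-6\right) \left(-3\right) = 18$)
$c{\left(V,F \right)} = 18 - F - V$ ($c{\left(V,F \right)} = 18 - \left(V + F\right) = 18 - \left(F + V\right) = 18 - F - V$)
$p{\left(Z \right)} = -45$ ($p{\left(Z \right)} = \left(-15\right) 3 = -45$)
$p{\left(c{\left(-26,-22 \right)} \right)} + P{\left(-36 \right)} = -45 - 43 = -88$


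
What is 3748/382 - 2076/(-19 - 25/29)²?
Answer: 24023189/5280768 ≈ 4.5492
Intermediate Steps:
3748/382 - 2076/(-19 - 25/29)² = 3748*(1/382) - 2076/(-19 - 25*1/29)² = 1874/191 - 2076/(-19 - 25/29)² = 1874/191 - 2076/((-576/29)²) = 1874/191 - 2076/331776/841 = 1874/191 - 2076*841/331776 = 1874/191 - 145493/27648 = 24023189/5280768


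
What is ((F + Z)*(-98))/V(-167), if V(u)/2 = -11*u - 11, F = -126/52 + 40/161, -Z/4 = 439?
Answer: 51518033/1091948 ≈ 47.180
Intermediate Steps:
Z = -1756 (Z = -4*439 = -1756)
F = -9103/4186 (F = -126*1/52 + 40*(1/161) = -63/26 + 40/161 = -9103/4186 ≈ -2.1746)
V(u) = -22 - 22*u (V(u) = 2*(-11*u - 11) = 2*(-11 - 11*u) = -22 - 22*u)
((F + Z)*(-98))/V(-167) = ((-9103/4186 - 1756)*(-98))/(-22 - 22*(-167)) = (-7359719/4186*(-98))/(-22 + 3674) = (51518033/299)/3652 = (51518033/299)*(1/3652) = 51518033/1091948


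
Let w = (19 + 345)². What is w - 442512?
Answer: -310016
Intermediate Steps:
w = 132496 (w = 364² = 132496)
w - 442512 = 132496 - 442512 = -310016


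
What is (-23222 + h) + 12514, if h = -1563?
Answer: -12271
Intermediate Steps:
(-23222 + h) + 12514 = (-23222 - 1563) + 12514 = -24785 + 12514 = -12271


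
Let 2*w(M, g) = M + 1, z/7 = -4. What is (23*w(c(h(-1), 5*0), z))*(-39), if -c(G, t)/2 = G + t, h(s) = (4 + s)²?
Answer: 15249/2 ≈ 7624.5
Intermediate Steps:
z = -28 (z = 7*(-4) = -28)
c(G, t) = -2*G - 2*t (c(G, t) = -2*(G + t) = -2*G - 2*t)
w(M, g) = ½ + M/2 (w(M, g) = (M + 1)/2 = (1 + M)/2 = ½ + M/2)
(23*w(c(h(-1), 5*0), z))*(-39) = (23*(½ + (-2*(4 - 1)² - 10*0)/2))*(-39) = (23*(½ + (-2*3² - 2*0)/2))*(-39) = (23*(½ + (-2*9 + 0)/2))*(-39) = (23*(½ + (-18 + 0)/2))*(-39) = (23*(½ + (½)*(-18)))*(-39) = (23*(½ - 9))*(-39) = (23*(-17/2))*(-39) = -391/2*(-39) = 15249/2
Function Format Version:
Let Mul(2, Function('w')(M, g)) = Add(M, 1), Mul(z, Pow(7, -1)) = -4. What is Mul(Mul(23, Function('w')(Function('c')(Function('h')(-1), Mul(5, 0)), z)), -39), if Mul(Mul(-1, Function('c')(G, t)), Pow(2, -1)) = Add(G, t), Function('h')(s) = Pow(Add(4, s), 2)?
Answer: Rational(15249, 2) ≈ 7624.5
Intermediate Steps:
z = -28 (z = Mul(7, -4) = -28)
Function('c')(G, t) = Add(Mul(-2, G), Mul(-2, t)) (Function('c')(G, t) = Mul(-2, Add(G, t)) = Add(Mul(-2, G), Mul(-2, t)))
Function('w')(M, g) = Add(Rational(1, 2), Mul(Rational(1, 2), M)) (Function('w')(M, g) = Mul(Rational(1, 2), Add(M, 1)) = Mul(Rational(1, 2), Add(1, M)) = Add(Rational(1, 2), Mul(Rational(1, 2), M)))
Mul(Mul(23, Function('w')(Function('c')(Function('h')(-1), Mul(5, 0)), z)), -39) = Mul(Mul(23, Add(Rational(1, 2), Mul(Rational(1, 2), Add(Mul(-2, Pow(Add(4, -1), 2)), Mul(-2, Mul(5, 0)))))), -39) = Mul(Mul(23, Add(Rational(1, 2), Mul(Rational(1, 2), Add(Mul(-2, Pow(3, 2)), Mul(-2, 0))))), -39) = Mul(Mul(23, Add(Rational(1, 2), Mul(Rational(1, 2), Add(Mul(-2, 9), 0)))), -39) = Mul(Mul(23, Add(Rational(1, 2), Mul(Rational(1, 2), Add(-18, 0)))), -39) = Mul(Mul(23, Add(Rational(1, 2), Mul(Rational(1, 2), -18))), -39) = Mul(Mul(23, Add(Rational(1, 2), -9)), -39) = Mul(Mul(23, Rational(-17, 2)), -39) = Mul(Rational(-391, 2), -39) = Rational(15249, 2)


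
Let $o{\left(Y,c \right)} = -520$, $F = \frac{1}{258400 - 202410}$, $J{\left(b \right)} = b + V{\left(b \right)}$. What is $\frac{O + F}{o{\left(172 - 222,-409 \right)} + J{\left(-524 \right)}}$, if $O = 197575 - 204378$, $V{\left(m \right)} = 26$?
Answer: $\frac{380899969}{56997820} \approx 6.6827$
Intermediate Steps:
$J{\left(b \right)} = 26 + b$ ($J{\left(b \right)} = b + 26 = 26 + b$)
$F = \frac{1}{55990} \approx 1.786 \cdot 10^{-5}$
$O = -6803$
$\frac{O + F}{o{\left(172 - 222,-409 \right)} + J{\left(-524 \right)}} = \frac{-6803 + \frac{1}{55990}}{-520 + \left(26 - 524\right)} = - \frac{380899969}{55990 \left(-520 - 498\right)} = - \frac{380899969}{55990 \left(-1018\right)} = \left(- \frac{380899969}{55990}\right) \left(- \frac{1}{1018}\right) = \frac{380899969}{56997820}$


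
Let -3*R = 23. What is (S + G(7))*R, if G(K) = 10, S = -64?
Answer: 414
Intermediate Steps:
R = -23/3 (R = -⅓*23 = -23/3 ≈ -7.6667)
(S + G(7))*R = (-64 + 10)*(-23/3) = -54*(-23/3) = 414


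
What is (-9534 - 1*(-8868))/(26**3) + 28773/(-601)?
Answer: -253057257/5281588 ≈ -47.913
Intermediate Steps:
(-9534 - 1*(-8868))/(26**3) + 28773/(-601) = (-9534 + 8868)/17576 + 28773*(-1/601) = -666*1/17576 - 28773/601 = -333/8788 - 28773/601 = -253057257/5281588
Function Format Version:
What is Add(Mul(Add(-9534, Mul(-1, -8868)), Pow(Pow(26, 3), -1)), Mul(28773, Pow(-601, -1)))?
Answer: Rational(-253057257, 5281588) ≈ -47.913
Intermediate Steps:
Add(Mul(Add(-9534, Mul(-1, -8868)), Pow(Pow(26, 3), -1)), Mul(28773, Pow(-601, -1))) = Add(Mul(Add(-9534, 8868), Pow(17576, -1)), Mul(28773, Rational(-1, 601))) = Add(Mul(-666, Rational(1, 17576)), Rational(-28773, 601)) = Add(Rational(-333, 8788), Rational(-28773, 601)) = Rational(-253057257, 5281588)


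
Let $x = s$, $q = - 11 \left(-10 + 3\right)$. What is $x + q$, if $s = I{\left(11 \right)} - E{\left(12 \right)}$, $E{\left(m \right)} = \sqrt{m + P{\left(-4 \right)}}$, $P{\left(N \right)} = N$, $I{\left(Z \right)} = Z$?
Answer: $88 - 2 \sqrt{2} \approx 85.172$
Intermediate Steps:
$E{\left(m \right)} = \sqrt{-4 + m}$ ($E{\left(m \right)} = \sqrt{m - 4} = \sqrt{-4 + m}$)
$s = 11 - 2 \sqrt{2}$ ($s = 11 - \sqrt{-4 + 12} = 11 - \sqrt{8} = 11 - 2 \sqrt{2} \approx 8.1716$)
$q = 77$ ($q = \left(-11\right) \left(-7\right) = 77$)
$x = 11 - 2 \sqrt{2} \approx 8.1716$
$x + q = \left(11 - 2 \sqrt{2}\right) + 77 = 88 - 2 \sqrt{2}$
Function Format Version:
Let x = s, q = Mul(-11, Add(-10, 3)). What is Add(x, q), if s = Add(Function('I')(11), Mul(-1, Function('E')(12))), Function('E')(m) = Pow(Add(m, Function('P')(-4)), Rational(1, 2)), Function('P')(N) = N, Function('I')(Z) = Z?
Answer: Add(88, Mul(-2, Pow(2, Rational(1, 2)))) ≈ 85.172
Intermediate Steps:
Function('E')(m) = Pow(Add(-4, m), Rational(1, 2)) (Function('E')(m) = Pow(Add(m, -4), Rational(1, 2)) = Pow(Add(-4, m), Rational(1, 2)))
s = Add(11, Mul(-2, Pow(2, Rational(1, 2)))) (s = Add(11, Mul(-1, Pow(Add(-4, 12), Rational(1, 2)))) = Add(11, Mul(-1, Pow(8, Rational(1, 2)))) = Add(11, Mul(-1, Mul(2, Pow(2, Rational(1, 2))))) = Add(11, Mul(-2, Pow(2, Rational(1, 2)))) ≈ 8.1716)
q = 77 (q = Mul(-11, -7) = 77)
x = Add(11, Mul(-2, Pow(2, Rational(1, 2)))) ≈ 8.1716
Add(x, q) = Add(Add(11, Mul(-2, Pow(2, Rational(1, 2)))), 77) = Add(88, Mul(-2, Pow(2, Rational(1, 2))))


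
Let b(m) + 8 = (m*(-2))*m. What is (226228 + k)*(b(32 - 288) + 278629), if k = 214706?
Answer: 65059370766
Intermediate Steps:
b(m) = -8 - 2*m**2 (b(m) = -8 + (m*(-2))*m = -8 + (-2*m)*m = -8 - 2*m**2)
(226228 + k)*(b(32 - 288) + 278629) = (226228 + 214706)*((-8 - 2*(32 - 288)**2) + 278629) = 440934*((-8 - 2*(-256)**2) + 278629) = 440934*((-8 - 2*65536) + 278629) = 440934*((-8 - 131072) + 278629) = 440934*(-131080 + 278629) = 440934*147549 = 65059370766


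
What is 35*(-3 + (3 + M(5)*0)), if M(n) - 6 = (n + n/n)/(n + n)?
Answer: 0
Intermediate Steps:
M(n) = 6 + (1 + n)/(2*n) (M(n) = 6 + (n + n/n)/(n + n) = 6 + (n + 1)/((2*n)) = 6 + (1 + n)*(1/(2*n)) = 6 + (1 + n)/(2*n))
35*(-3 + (3 + M(5)*0)) = 35*(-3 + (3 + ((1/2)*(1 + 13*5)/5)*0)) = 35*(-3 + (3 + ((1/2)*(1/5)*(1 + 65))*0)) = 35*(-3 + (3 + ((1/2)*(1/5)*66)*0)) = 35*(-3 + (3 + (33/5)*0)) = 35*(-3 + (3 + 0)) = 35*(-3 + 3) = 35*0 = 0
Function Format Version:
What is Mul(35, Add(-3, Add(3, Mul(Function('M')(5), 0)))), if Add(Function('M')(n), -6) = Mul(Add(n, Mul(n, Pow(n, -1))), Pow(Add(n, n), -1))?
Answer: 0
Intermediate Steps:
Function('M')(n) = Add(6, Mul(Rational(1, 2), Pow(n, -1), Add(1, n))) (Function('M')(n) = Add(6, Mul(Add(n, Mul(n, Pow(n, -1))), Pow(Add(n, n), -1))) = Add(6, Mul(Add(n, 1), Pow(Mul(2, n), -1))) = Add(6, Mul(Add(1, n), Mul(Rational(1, 2), Pow(n, -1)))) = Add(6, Mul(Rational(1, 2), Pow(n, -1), Add(1, n))))
Mul(35, Add(-3, Add(3, Mul(Function('M')(5), 0)))) = Mul(35, Add(-3, Add(3, Mul(Mul(Rational(1, 2), Pow(5, -1), Add(1, Mul(13, 5))), 0)))) = Mul(35, Add(-3, Add(3, Mul(Mul(Rational(1, 2), Rational(1, 5), Add(1, 65)), 0)))) = Mul(35, Add(-3, Add(3, Mul(Mul(Rational(1, 2), Rational(1, 5), 66), 0)))) = Mul(35, Add(-3, Add(3, Mul(Rational(33, 5), 0)))) = Mul(35, Add(-3, Add(3, 0))) = Mul(35, Add(-3, 3)) = Mul(35, 0) = 0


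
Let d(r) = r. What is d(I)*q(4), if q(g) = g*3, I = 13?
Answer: 156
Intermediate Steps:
q(g) = 3*g
d(I)*q(4) = 13*(3*4) = 13*12 = 156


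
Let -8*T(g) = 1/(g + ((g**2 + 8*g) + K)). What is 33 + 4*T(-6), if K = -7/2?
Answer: 1420/43 ≈ 33.023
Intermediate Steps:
K = -7/2 (K = -7*1/2 = -7/2 ≈ -3.5000)
T(g) = -1/(8*(-7/2 + g**2 + 9*g)) (T(g) = -1/(8*(g + ((g**2 + 8*g) - 7/2))) = -1/(8*(g + (-7/2 + g**2 + 8*g))) = -1/(8*(-7/2 + g**2 + 9*g)))
33 + 4*T(-6) = 33 + 4*(-1/(-28 + 8*(-6)**2 + 72*(-6))) = 33 + 4*(-1/(-28 + 8*36 - 432)) = 33 + 4*(-1/(-28 + 288 - 432)) = 33 + 4*(-1/(-172)) = 33 + 4*(-1*(-1/172)) = 33 + 4*(1/172) = 33 + 1/43 = 1420/43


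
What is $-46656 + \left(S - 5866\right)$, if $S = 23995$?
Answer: $-28527$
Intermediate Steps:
$-46656 + \left(S - 5866\right) = -46656 + \left(23995 - 5866\right) = -46656 + 18129 = -28527$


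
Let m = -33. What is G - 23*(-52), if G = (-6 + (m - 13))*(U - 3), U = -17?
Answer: 2236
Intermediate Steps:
G = 1040 (G = (-6 + (-33 - 13))*(-17 - 3) = (-6 - 46)*(-20) = -52*(-20) = 1040)
G - 23*(-52) = 1040 - 23*(-52) = 1040 + 1196 = 2236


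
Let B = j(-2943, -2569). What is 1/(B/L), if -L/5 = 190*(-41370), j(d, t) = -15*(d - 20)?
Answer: 2620100/2963 ≈ 884.27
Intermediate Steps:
j(d, t) = 300 - 15*d (j(d, t) = -15*(-20 + d) = 300 - 15*d)
B = 44445 (B = 300 - 15*(-2943) = 300 + 44145 = 44445)
L = 39301500 (L = -950*(-41370) = -5*(-7860300) = 39301500)
1/(B/L) = 1/(44445/39301500) = 1/(44445*(1/39301500)) = 1/(2963/2620100) = 2620100/2963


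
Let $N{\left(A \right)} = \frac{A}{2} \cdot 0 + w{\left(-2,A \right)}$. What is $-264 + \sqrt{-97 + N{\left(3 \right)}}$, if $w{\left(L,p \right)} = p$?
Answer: $-264 + i \sqrt{94} \approx -264.0 + 9.6954 i$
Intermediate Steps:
$N{\left(A \right)} = A$ ($N{\left(A \right)} = \frac{A}{2} \cdot 0 + A = 0 + A = A$)
$-264 + \sqrt{-97 + N{\left(3 \right)}} = -264 + \sqrt{-97 + 3} = -264 + \sqrt{-94} = -264 + i \sqrt{94}$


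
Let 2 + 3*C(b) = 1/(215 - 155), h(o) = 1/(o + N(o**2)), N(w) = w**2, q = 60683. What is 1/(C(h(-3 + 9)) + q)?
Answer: 180/10922821 ≈ 1.6479e-5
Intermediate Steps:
h(o) = 1/(o + o**4) (h(o) = 1/(o + (o**2)**2) = 1/(o + o**4))
C(b) = -119/180 (C(b) = -2/3 + 1/(3*(215 - 155)) = -2/3 + (1/3)/60 = -2/3 + (1/3)*(1/60) = -2/3 + 1/180 = -119/180)
1/(C(h(-3 + 9)) + q) = 1/(-119/180 + 60683) = 1/(10922821/180) = 180/10922821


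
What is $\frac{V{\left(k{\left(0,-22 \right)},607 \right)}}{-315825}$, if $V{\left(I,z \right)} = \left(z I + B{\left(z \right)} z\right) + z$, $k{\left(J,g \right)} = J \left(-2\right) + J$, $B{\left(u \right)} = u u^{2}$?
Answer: $- \frac{135754666208}{315825} \approx -4.2984 \cdot 10^{5}$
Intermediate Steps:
$B{\left(u \right)} = u^{3}$
$k{\left(J,g \right)} = - J$ ($k{\left(J,g \right)} = - 2 J + J = - J$)
$V{\left(I,z \right)} = z + z^{4} + I z$ ($V{\left(I,z \right)} = \left(z I + z^{3} z\right) + z = \left(I z + z^{4}\right) + z = \left(z^{4} + I z\right) + z = z + z^{4} + I z$)
$\frac{V{\left(k{\left(0,-22 \right)},607 \right)}}{-315825} = \frac{607 \left(1 - 0 + 607^{3}\right)}{-315825} = 607 \left(1 + 0 + 223648543\right) \left(- \frac{1}{315825}\right) = 607 \cdot 223648544 \left(- \frac{1}{315825}\right) = 135754666208 \left(- \frac{1}{315825}\right) = - \frac{135754666208}{315825}$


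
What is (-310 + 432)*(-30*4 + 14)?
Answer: -12932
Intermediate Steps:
(-310 + 432)*(-30*4 + 14) = 122*(-120 + 14) = 122*(-106) = -12932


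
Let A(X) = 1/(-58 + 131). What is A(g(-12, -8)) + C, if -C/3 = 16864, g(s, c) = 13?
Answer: -3693215/73 ≈ -50592.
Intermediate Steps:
C = -50592 (C = -3*16864 = -50592)
A(X) = 1/73
A(g(-12, -8)) + C = 1/73 - 50592 = -3693215/73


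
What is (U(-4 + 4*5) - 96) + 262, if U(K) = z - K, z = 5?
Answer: 155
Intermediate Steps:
U(K) = 5 - K
(U(-4 + 4*5) - 96) + 262 = ((5 - (-4 + 4*5)) - 96) + 262 = ((5 - (-4 + 20)) - 96) + 262 = ((5 - 1*16) - 96) + 262 = ((5 - 16) - 96) + 262 = (-11 - 96) + 262 = -107 + 262 = 155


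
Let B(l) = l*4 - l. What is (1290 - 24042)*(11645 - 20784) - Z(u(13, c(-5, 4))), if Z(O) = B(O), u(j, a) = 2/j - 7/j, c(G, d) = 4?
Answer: 2703096879/13 ≈ 2.0793e+8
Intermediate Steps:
u(j, a) = -5/j
B(l) = 3*l (B(l) = 4*l - l = 3*l)
Z(O) = 3*O
(1290 - 24042)*(11645 - 20784) - Z(u(13, c(-5, 4))) = (1290 - 24042)*(11645 - 20784) - 3*(-5/13) = -22752*(-9139) - 3*(-5*1/13) = 207930528 - 3*(-5)/13 = 207930528 - 1*(-15/13) = 207930528 + 15/13 = 2703096879/13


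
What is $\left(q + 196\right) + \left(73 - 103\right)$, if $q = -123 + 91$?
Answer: $134$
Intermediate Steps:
$q = -32$
$\left(q + 196\right) + \left(73 - 103\right) = \left(-32 + 196\right) + \left(73 - 103\right) = 164 - 30 = 134$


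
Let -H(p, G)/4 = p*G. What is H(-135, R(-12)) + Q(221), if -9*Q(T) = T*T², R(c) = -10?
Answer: -10842461/9 ≈ -1.2047e+6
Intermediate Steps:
H(p, G) = -4*G*p (H(p, G) = -4*p*G = -4*G*p)
Q(T) = -T³/9 (Q(T) = -T*T²/9 = -T³/9)
H(-135, R(-12)) + Q(221) = -4*(-10)*(-135) - ⅑*221³ = -5400 - ⅑*10793861 = -5400 - 10793861/9 = -10842461/9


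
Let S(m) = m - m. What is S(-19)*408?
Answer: 0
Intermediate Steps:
S(m) = 0
S(-19)*408 = 0*408 = 0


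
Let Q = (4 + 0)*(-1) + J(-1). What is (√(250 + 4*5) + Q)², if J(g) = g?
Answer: 295 - 30*√30 ≈ 130.68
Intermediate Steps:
Q = -5 (Q = (4 + 0)*(-1) - 1 = 4*(-1) - 1 = -4 - 1 = -5)
(√(250 + 4*5) + Q)² = (√(250 + 4*5) - 5)² = (√(250 + 20) - 5)² = (√270 - 5)² = (3*√30 - 5)² = (-5 + 3*√30)²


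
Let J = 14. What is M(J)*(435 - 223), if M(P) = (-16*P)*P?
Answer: -664832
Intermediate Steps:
M(P) = -16*P²
M(J)*(435 - 223) = (-16*14²)*(435 - 223) = -16*196*212 = -3136*212 = -664832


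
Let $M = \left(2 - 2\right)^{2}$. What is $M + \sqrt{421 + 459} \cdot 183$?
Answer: $732 \sqrt{55} \approx 5428.7$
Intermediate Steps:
$M = 0$ ($M = 0^{2} = 0$)
$M + \sqrt{421 + 459} \cdot 183 = 0 + \sqrt{421 + 459} \cdot 183 = 0 + \sqrt{880} \cdot 183 = 0 + 4 \sqrt{55} \cdot 183 = 0 + 732 \sqrt{55} = 732 \sqrt{55}$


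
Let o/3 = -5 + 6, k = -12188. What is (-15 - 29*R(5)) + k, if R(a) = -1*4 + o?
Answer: -12174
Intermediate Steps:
o = 3 (o = 3*(-5 + 6) = 3*1 = 3)
R(a) = -1 (R(a) = -1*4 + 3 = -4 + 3 = -1)
(-15 - 29*R(5)) + k = (-15 - 29*(-1)) - 12188 = (-15 + 29) - 12188 = 14 - 12188 = -12174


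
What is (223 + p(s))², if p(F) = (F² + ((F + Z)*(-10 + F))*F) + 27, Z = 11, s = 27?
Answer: 339333241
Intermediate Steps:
p(F) = 27 + F² + F*(-10 + F)*(11 + F) (p(F) = (F² + ((F + 11)*(-10 + F))*F) + 27 = (F² + ((11 + F)*(-10 + F))*F) + 27 = (F² + ((-10 + F)*(11 + F))*F) + 27 = (F² + F*(-10 + F)*(11 + F)) + 27 = 27 + F² + F*(-10 + F)*(11 + F))
(223 + p(s))² = (223 + (27 + 27³ - 110*27 + 2*27²))² = (223 + (27 + 19683 - 2970 + 2*729))² = (223 + (27 + 19683 - 2970 + 1458))² = (223 + 18198)² = 18421² = 339333241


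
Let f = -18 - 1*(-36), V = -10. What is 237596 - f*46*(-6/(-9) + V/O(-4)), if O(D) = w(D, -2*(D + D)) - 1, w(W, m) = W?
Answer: 235388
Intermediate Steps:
O(D) = -1 + D (O(D) = D - 1 = -1 + D)
f = 18 (f = -18 + 36 = 18)
237596 - f*46*(-6/(-9) + V/O(-4)) = 237596 - 18*46*(-6/(-9) - 10/(-1 - 4)) = 237596 - 828*(-6*(-⅑) - 10/(-5)) = 237596 - 828*(⅔ - 10*(-⅕)) = 237596 - 828*(⅔ + 2) = 237596 - 828*8/3 = 237596 - 1*2208 = 237596 - 2208 = 235388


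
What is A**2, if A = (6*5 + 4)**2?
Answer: 1336336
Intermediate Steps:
A = 1156 (A = (30 + 4)**2 = 34**2 = 1156)
A**2 = 1156**2 = 1336336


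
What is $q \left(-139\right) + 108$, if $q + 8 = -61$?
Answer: $9699$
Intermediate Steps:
$q = -69$ ($q = -8 - 61 = -69$)
$q \left(-139\right) + 108 = \left(-69\right) \left(-139\right) + 108 = 9591 + 108 = 9699$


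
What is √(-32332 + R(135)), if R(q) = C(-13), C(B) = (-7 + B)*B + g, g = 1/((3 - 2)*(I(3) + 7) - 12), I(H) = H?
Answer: I*√128290/2 ≈ 179.09*I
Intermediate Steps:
g = -½ (g = 1/((3 - 2)*(3 + 7) - 12) = 1/(1*10 - 12) = 1/(10 - 12) = 1/(-2) = -½ ≈ -0.50000)
C(B) = -½ + B*(-7 + B) (C(B) = (-7 + B)*B - ½ = B*(-7 + B) - ½ = -½ + B*(-7 + B))
R(q) = 519/2 (R(q) = -½ + (-13)² - 7*(-13) = -½ + 169 + 91 = 519/2)
√(-32332 + R(135)) = √(-32332 + 519/2) = √(-64145/2) = I*√128290/2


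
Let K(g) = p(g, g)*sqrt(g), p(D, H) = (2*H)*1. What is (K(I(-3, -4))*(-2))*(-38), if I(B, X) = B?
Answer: -456*I*sqrt(3) ≈ -789.82*I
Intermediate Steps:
p(D, H) = 2*H
K(g) = 2*g**(3/2) (K(g) = (2*g)*sqrt(g) = 2*g**(3/2))
(K(I(-3, -4))*(-2))*(-38) = ((2*(-3)**(3/2))*(-2))*(-38) = ((2*(-3*I*sqrt(3)))*(-2))*(-38) = (-6*I*sqrt(3)*(-2))*(-38) = (12*I*sqrt(3))*(-38) = -456*I*sqrt(3)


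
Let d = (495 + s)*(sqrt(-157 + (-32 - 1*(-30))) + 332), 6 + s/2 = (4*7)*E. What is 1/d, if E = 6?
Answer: 332/90403677 - I*sqrt(159)/90403677 ≈ 3.6724e-6 - 1.3948e-7*I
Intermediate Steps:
s = 324 (s = -12 + 2*((4*7)*6) = -12 + 2*(28*6) = -12 + 2*168 = -12 + 336 = 324)
d = 271908 + 819*I*sqrt(159) (d = (495 + 324)*(sqrt(-157 + (-32 - 1*(-30))) + 332) = 819*(sqrt(-157 + (-32 + 30)) + 332) = 819*(sqrt(-157 - 2) + 332) = 819*(sqrt(-159) + 332) = 819*(I*sqrt(159) + 332) = 819*(332 + I*sqrt(159)) = 271908 + 819*I*sqrt(159) ≈ 2.7191e+5 + 10327.0*I)
1/d = 1/(271908 + 819*I*sqrt(159))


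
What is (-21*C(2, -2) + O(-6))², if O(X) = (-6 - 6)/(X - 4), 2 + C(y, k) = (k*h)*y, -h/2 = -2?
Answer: 3594816/25 ≈ 1.4379e+5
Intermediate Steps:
h = 4 (h = -2*(-2) = 4)
C(y, k) = -2 + 4*k*y (C(y, k) = -2 + (k*4)*y = -2 + (4*k)*y = -2 + 4*k*y)
O(X) = -12/(-4 + X)
(-21*C(2, -2) + O(-6))² = (-21*(-2 + 4*(-2)*2) - 12/(-4 - 6))² = (-21*(-2 - 16) - 12/(-10))² = (-21*(-18) - 12*(-⅒))² = (378 + 6/5)² = (1896/5)² = 3594816/25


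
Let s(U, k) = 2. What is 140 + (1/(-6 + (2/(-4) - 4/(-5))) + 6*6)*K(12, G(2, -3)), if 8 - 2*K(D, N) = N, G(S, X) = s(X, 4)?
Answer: 4702/19 ≈ 247.47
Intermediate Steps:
G(S, X) = 2
K(D, N) = 4 - N/2
140 + (1/(-6 + (2/(-4) - 4/(-5))) + 6*6)*K(12, G(2, -3)) = 140 + (1/(-6 + (2/(-4) - 4/(-5))) + 6*6)*(4 - ½*2) = 140 + (1/(-6 + (2*(-¼) - 4*(-⅕))) + 36)*(4 - 1) = 140 + (1/(-6 + (-½ + ⅘)) + 36)*3 = 140 + (1/(-6 + 3/10) + 36)*3 = 140 + (1/(-57/10) + 36)*3 = 140 + (-10/57 + 36)*3 = 140 + (2042/57)*3 = 140 + 2042/19 = 4702/19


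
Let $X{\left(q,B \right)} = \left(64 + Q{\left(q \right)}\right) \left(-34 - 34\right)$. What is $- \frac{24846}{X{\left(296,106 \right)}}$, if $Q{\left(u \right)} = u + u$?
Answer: $\frac{303}{544} \approx 0.55698$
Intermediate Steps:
$Q{\left(u \right)} = 2 u$
$X{\left(q,B \right)} = -4352 - 136 q$ ($X{\left(q,B \right)} = \left(64 + 2 q\right) \left(-34 - 34\right) = \left(64 + 2 q\right) \left(-68\right) = -4352 - 136 q$)
$- \frac{24846}{X{\left(296,106 \right)}} = - \frac{24846}{-4352 - 40256} = - \frac{24846}{-44608} = \left(-24846\right) \left(- \frac{1}{44608}\right) = \frac{303}{544}$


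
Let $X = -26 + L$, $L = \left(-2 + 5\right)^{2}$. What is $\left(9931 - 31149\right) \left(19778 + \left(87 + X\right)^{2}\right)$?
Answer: $-523617804$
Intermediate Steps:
$L = 9$ ($L = 3^{2} = 9$)
$X = -17$ ($X = -26 + 9 = -17$)
$\left(9931 - 31149\right) \left(19778 + \left(87 + X\right)^{2}\right) = \left(9931 - 31149\right) \left(19778 + \left(87 - 17\right)^{2}\right) = - 21218 \left(19778 + 70^{2}\right) = - 21218 \left(19778 + 4900\right) = \left(-21218\right) 24678 = -523617804$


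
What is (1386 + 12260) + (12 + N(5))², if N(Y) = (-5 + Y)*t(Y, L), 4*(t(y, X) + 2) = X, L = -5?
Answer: 13790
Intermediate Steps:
t(y, X) = -2 + X/4
N(Y) = 65/4 - 13*Y/4 (N(Y) = (-5 + Y)*(-2 + (¼)*(-5)) = (-5 + Y)*(-2 - 5/4) = (-5 + Y)*(-13/4) = 65/4 - 13*Y/4)
(1386 + 12260) + (12 + N(5))² = (1386 + 12260) + (12 + (65/4 - 13/4*5))² = 13646 + (12 + (65/4 - 65/4))² = 13646 + (12 + 0)² = 13646 + 12² = 13646 + 144 = 13790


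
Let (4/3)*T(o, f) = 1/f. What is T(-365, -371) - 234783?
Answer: -348417975/1484 ≈ -2.3478e+5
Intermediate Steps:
T(o, f) = 3/(4*f)
T(-365, -371) - 234783 = (¾)/(-371) - 234783 = (¾)*(-1/371) - 234783 = -3/1484 - 234783 = -348417975/1484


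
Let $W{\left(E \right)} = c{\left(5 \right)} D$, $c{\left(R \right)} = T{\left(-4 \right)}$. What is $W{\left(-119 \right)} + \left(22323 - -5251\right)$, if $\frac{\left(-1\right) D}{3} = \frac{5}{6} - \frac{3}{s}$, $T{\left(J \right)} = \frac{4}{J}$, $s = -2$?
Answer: $27581$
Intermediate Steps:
$c{\left(R \right)} = -1$ ($c{\left(R \right)} = \frac{4}{-4} = 4 \left(- \frac{1}{4}\right) = -1$)
$D = -7$ ($D = - 3 \left(\frac{5}{6} - \frac{3}{-2}\right) = - 3 \left(5 \cdot \frac{1}{6} - - \frac{3}{2}\right) = - 3 \left(\frac{5}{6} + \frac{3}{2}\right) = \left(-3\right) \frac{7}{3} = -7$)
$W{\left(E \right)} = 7$ ($W{\left(E \right)} = \left(-1\right) \left(-7\right) = 7$)
$W{\left(-119 \right)} + \left(22323 - -5251\right) = 7 + \left(22323 - -5251\right) = 7 + \left(22323 + 5251\right) = 7 + 27574 = 27581$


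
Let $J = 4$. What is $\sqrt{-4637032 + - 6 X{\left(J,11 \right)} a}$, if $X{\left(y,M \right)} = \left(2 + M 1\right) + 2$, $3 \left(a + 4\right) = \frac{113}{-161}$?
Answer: $\frac{i \sqrt{120186629122}}{161} \approx 2153.3 i$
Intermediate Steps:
$a = - \frac{2045}{483}$ ($a = -4 + \frac{113 \frac{1}{-161}}{3} = -4 + \frac{113 \left(- \frac{1}{161}\right)}{3} = -4 + \frac{1}{3} \left(- \frac{113}{161}\right) = -4 - \frac{113}{483} = - \frac{2045}{483} \approx -4.234$)
$X{\left(y,M \right)} = 4 + M$ ($X{\left(y,M \right)} = \left(2 + M\right) + 2 = 4 + M$)
$\sqrt{-4637032 + - 6 X{\left(J,11 \right)} a} = \sqrt{-4637032 + - 6 \left(4 + 11\right) \left(- \frac{2045}{483}\right)} = \sqrt{-4637032 + \left(-6\right) 15 \left(- \frac{2045}{483}\right)} = \sqrt{-4637032 - - \frac{61350}{161}} = \sqrt{-4637032 + \frac{61350}{161}} = \sqrt{- \frac{746500802}{161}} = \frac{i \sqrt{120186629122}}{161}$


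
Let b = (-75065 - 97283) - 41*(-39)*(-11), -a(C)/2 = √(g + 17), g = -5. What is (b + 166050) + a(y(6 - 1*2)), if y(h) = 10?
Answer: -23887 - 4*√3 ≈ -23894.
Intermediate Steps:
a(C) = -4*√3 (a(C) = -2*√(-5 + 17) = -4*√3)
b = -189937 (b = -172348 + 1599*(-11) = -172348 - 17589 = -189937)
(b + 166050) + a(y(6 - 1*2)) = (-189937 + 166050) - 4*√3 = -23887 - 4*√3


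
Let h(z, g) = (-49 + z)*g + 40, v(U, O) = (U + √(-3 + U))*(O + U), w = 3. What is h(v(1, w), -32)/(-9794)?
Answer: -740/4897 + 64*I*√2/4897 ≈ -0.15111 + 0.018483*I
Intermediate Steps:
v(U, O) = (O + U)*(U + √(-3 + U))
h(z, g) = 40 + g*(-49 + z) (h(z, g) = g*(-49 + z) + 40 = 40 + g*(-49 + z))
h(v(1, w), -32)/(-9794) = (40 - 49*(-32) - 32*(1² + 3*1 + 3*√(-3 + 1) + 1*√(-3 + 1)))/(-9794) = (40 + 1568 - 32*(1 + 3 + 3*√(-2) + 1*√(-2)))*(-1/9794) = (40 + 1568 - 32*(1 + 3 + 3*(I*√2) + 1*(I*√2)))*(-1/9794) = (40 + 1568 - 32*(1 + 3 + 3*I*√2 + I*√2))*(-1/9794) = (40 + 1568 - 32*(4 + 4*I*√2))*(-1/9794) = (40 + 1568 + (-128 - 128*I*√2))*(-1/9794) = (1480 - 128*I*√2)*(-1/9794) = -740/4897 + 64*I*√2/4897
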